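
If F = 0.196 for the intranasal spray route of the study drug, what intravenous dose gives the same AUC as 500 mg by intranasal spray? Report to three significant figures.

D_iv = 98.0 mg

Systemic exposure from an extravascular dose = F × D_ev, so the equivalent IV dose is F × D_ev.
D_iv = F × D_ev = 0.196 × 500 = 98 mg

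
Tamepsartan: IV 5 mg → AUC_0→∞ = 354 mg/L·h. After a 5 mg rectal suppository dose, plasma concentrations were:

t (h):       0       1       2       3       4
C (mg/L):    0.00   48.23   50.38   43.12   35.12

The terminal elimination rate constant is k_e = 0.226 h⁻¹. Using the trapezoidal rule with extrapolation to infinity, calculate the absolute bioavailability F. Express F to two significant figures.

Trapezoidal AUC_0→4 (rectal suppository):
  [0→1]: (0.00+48.23)/2 × 1 = 24.115
  [1→2]: (48.23+50.38)/2 × 1 = 49.305
  [2→3]: (50.38+43.12)/2 × 1 = 46.75
  [3→4]: (43.12+35.12)/2 × 1 = 39.12
  Sum = 159.29 mg/L·h
Tail: C_last/k_e = 35.12/0.226 = 155.398
AUC_0→∞ (rectal suppository) = 159.29 + 155.398 = 314.688 mg/L·h
F = (AUC_ev/D_ev)/(AUC_iv/D_iv) = (314.688/5)/(354/5) = 62.9376/70.8 = 0.8889

F = 0.89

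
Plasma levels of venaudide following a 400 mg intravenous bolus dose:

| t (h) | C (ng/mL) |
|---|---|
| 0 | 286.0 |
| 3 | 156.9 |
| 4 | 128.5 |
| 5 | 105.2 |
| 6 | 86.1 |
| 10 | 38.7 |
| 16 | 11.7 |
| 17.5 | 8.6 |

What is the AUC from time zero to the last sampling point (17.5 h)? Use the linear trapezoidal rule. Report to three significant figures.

Trapezoidal AUC_0→17.5:
  [0→3]: (286.0+156.9)/2 × 3 = 664.35
  [3→4]: (156.9+128.5)/2 × 1 = 142.7
  [4→5]: (128.5+105.2)/2 × 1 = 116.85
  [5→6]: (105.2+86.1)/2 × 1 = 95.65
  [6→10]: (86.1+38.7)/2 × 4 = 249.6
  [10→16]: (38.7+11.7)/2 × 6 = 151.2
  [16→17.5]: (11.7+8.6)/2 × 1.5 = 15.225
  Sum = 1435.575 ng/mL·h

AUC = 1440 ng/mL·h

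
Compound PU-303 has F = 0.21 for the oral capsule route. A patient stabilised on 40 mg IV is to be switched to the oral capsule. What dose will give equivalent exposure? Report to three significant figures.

D_oral = 190 mg

For equal systemic exposure: F × D_ev = D_iv
D_ev = D_iv / F = 40 / 0.21 = 190.476 mg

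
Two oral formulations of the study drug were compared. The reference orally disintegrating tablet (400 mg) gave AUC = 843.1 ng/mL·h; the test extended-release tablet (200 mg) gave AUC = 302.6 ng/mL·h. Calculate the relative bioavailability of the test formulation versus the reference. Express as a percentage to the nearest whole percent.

F_rel = 72%

F_rel = (AUC_test/D_test) / (AUC_ref/D_ref)
      = (302.6/200) / (843.1/400)
      = 1.513 / 2.10775 = 0.7178 = 71.78%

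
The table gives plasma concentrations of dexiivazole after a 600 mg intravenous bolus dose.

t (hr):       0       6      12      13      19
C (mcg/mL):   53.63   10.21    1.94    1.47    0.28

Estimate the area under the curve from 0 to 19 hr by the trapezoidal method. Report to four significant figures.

AUC = 234.9 mcg/mL·hr

Trapezoidal AUC_0→19:
  [0→6]: (53.63+10.21)/2 × 6 = 191.52
  [6→12]: (10.21+1.94)/2 × 6 = 36.45
  [12→13]: (1.94+1.47)/2 × 1 = 1.705
  [13→19]: (1.47+0.28)/2 × 6 = 5.25
  Sum = 234.925 mcg/mL·hr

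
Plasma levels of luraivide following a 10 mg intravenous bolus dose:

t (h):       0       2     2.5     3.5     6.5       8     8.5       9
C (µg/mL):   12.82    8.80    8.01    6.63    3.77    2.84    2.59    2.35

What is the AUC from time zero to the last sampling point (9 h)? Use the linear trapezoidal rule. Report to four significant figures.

Trapezoidal AUC_0→9:
  [0→2]: (12.82+8.80)/2 × 2 = 21.62
  [2→2.5]: (8.80+8.01)/2 × 0.5 = 4.2025
  [2.5→3.5]: (8.01+6.63)/2 × 1 = 7.32
  [3.5→6.5]: (6.63+3.77)/2 × 3 = 15.6
  [6.5→8]: (3.77+2.84)/2 × 1.5 = 4.9575
  [8→8.5]: (2.84+2.59)/2 × 0.5 = 1.3575
  [8.5→9]: (2.59+2.35)/2 × 0.5 = 1.235
  Sum = 56.2925 µg/mL·h

AUC = 56.29 µg/mL·h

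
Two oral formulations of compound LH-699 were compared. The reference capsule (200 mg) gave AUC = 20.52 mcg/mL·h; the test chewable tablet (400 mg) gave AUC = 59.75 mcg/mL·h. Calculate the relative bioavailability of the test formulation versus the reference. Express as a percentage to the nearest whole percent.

F_rel = (AUC_test/D_test) / (AUC_ref/D_ref)
      = (59.75/400) / (20.52/200)
      = 0.149375 / 0.1026 = 1.4559 = 145.59%

F_rel = 146%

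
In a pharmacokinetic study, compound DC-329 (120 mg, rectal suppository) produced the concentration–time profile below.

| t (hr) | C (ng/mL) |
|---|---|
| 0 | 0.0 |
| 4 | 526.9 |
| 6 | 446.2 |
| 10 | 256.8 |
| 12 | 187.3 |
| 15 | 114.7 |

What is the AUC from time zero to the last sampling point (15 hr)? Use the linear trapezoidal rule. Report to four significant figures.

AUC = 4330 ng/mL·hr

Trapezoidal AUC_0→15:
  [0→4]: (0.0+526.9)/2 × 4 = 1053.8
  [4→6]: (526.9+446.2)/2 × 2 = 973.1
  [6→10]: (446.2+256.8)/2 × 4 = 1406.0
  [10→12]: (256.8+187.3)/2 × 2 = 444.1
  [12→15]: (187.3+114.7)/2 × 3 = 453.0
  Sum = 4330.0 ng/mL·hr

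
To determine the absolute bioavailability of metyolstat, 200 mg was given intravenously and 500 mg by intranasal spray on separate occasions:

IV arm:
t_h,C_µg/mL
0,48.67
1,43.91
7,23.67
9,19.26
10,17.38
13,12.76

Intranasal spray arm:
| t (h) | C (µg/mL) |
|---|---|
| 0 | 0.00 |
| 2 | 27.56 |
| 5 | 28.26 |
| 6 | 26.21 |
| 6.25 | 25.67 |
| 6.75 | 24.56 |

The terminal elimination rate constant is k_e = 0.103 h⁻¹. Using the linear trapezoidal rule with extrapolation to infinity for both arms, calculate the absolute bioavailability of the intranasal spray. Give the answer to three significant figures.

Trapezoidal AUC_0→13 (IV):
  [0→1]: (48.67+43.91)/2 × 1 = 46.29
  [1→7]: (43.91+23.67)/2 × 6 = 202.74
  [7→9]: (23.67+19.26)/2 × 2 = 42.93
  [9→10]: (19.26+17.38)/2 × 1 = 18.32
  [10→13]: (17.38+12.76)/2 × 3 = 45.21
  Sum = 355.49 µg/mL·h
IV tail: 12.76/0.103 = 123.883; AUC_iv,0→∞ = 355.49 + 123.883 = 479.373 µg/mL·h
Trapezoidal AUC_0→6.75 (intranasal spray):
  [0→2]: (0.00+27.56)/2 × 2 = 27.56
  [2→5]: (27.56+28.26)/2 × 3 = 83.73
  [5→6]: (28.26+26.21)/2 × 1 = 27.235
  [6→6.25]: (26.21+25.67)/2 × 0.25 = 6.485
  [6.25→6.75]: (25.67+24.56)/2 × 0.5 = 12.5575
  Sum = 157.5675 µg/mL·h
intranasal spray tail: 24.56/0.103 = 238.447; AUC_ev,0→∞ = 157.5675 + 238.447 = 396.0145 µg/mL·h
F = (AUC_ev/D_ev)/(AUC_iv/D_iv) = (396.0145/500)/(479.373/200) = 0.792029/2.396865 = 0.3304

F = 0.330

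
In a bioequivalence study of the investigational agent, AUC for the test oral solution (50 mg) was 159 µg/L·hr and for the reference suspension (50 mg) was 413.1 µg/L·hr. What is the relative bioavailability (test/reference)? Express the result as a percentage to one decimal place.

F_rel = (AUC_test/D_test) / (AUC_ref/D_ref)
      = (159/50) / (413.1/50)
      = 3.18 / 8.262 = 0.3849 = 38.49%

F_rel = 38.5%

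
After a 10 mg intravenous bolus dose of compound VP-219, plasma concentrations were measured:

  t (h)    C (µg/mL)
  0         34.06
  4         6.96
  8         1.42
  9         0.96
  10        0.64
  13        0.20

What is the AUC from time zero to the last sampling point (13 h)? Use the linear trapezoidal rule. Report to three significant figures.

Trapezoidal AUC_0→13:
  [0→4]: (34.06+6.96)/2 × 4 = 82.04
  [4→8]: (6.96+1.42)/2 × 4 = 16.76
  [8→9]: (1.42+0.96)/2 × 1 = 1.19
  [9→10]: (0.96+0.64)/2 × 1 = 0.8
  [10→13]: (0.64+0.20)/2 × 3 = 1.26
  Sum = 102.05 µg/mL·h

AUC = 102 µg/mL·h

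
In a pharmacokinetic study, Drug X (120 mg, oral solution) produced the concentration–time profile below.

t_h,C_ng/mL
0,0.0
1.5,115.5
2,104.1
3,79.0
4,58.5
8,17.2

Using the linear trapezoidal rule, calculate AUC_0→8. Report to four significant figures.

Trapezoidal AUC_0→8:
  [0→1.5]: (0.0+115.5)/2 × 1.5 = 86.625
  [1.5→2]: (115.5+104.1)/2 × 0.5 = 54.9
  [2→3]: (104.1+79.0)/2 × 1 = 91.55
  [3→4]: (79.0+58.5)/2 × 1 = 68.75
  [4→8]: (58.5+17.2)/2 × 4 = 151.4
  Sum = 453.225 ng/mL·h

AUC = 453.2 ng/mL·h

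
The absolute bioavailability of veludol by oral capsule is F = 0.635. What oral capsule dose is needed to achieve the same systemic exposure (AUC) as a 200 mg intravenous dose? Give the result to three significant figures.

D_oral = 315 mg

For equal systemic exposure: F × D_ev = D_iv
D_ev = D_iv / F = 200 / 0.635 = 314.961 mg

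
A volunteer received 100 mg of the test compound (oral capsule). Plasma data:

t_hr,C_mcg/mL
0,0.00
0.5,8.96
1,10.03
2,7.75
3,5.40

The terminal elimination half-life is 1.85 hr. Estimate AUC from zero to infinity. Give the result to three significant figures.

AUC = 36.9 mcg/mL·hr

Trapezoidal AUC_0→3:
  [0→0.5]: (0.00+8.96)/2 × 0.5 = 2.24
  [0.5→1]: (8.96+10.03)/2 × 0.5 = 4.7475
  [1→2]: (10.03+7.75)/2 × 1 = 8.89
  [2→3]: (7.75+5.40)/2 × 1 = 6.575
  Sum = 22.4525 mcg/mL·hr
k_e = ln2 / t½ = 0.693147 / 1.85 = 0.3747 hr^-1
Extrapolated tail: C_last / k_e = 5.40 / 0.3747 = 14.412
AUC_0→∞ = 22.4525 + 14.412 = 36.8645 mcg/mL·hr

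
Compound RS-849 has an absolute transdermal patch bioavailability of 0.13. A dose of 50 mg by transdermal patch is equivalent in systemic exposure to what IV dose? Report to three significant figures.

Systemic exposure from an extravascular dose = F × D_ev, so the equivalent IV dose is F × D_ev.
D_iv = F × D_ev = 0.13 × 50 = 6.5 mg

D_iv = 6.50 mg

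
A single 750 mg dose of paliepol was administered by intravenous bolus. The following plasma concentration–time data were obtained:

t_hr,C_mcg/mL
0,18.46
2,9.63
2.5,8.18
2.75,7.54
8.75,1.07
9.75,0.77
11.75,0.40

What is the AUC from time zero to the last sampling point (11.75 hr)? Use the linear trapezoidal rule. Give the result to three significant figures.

AUC = 62.4 mcg/mL·hr

Trapezoidal AUC_0→11.75:
  [0→2]: (18.46+9.63)/2 × 2 = 28.09
  [2→2.5]: (9.63+8.18)/2 × 0.5 = 4.4525
  [2.5→2.75]: (8.18+7.54)/2 × 0.25 = 1.965
  [2.75→8.75]: (7.54+1.07)/2 × 6 = 25.83
  [8.75→9.75]: (1.07+0.77)/2 × 1 = 0.92
  [9.75→11.75]: (0.77+0.40)/2 × 2 = 1.17
  Sum = 62.4275 mcg/mL·hr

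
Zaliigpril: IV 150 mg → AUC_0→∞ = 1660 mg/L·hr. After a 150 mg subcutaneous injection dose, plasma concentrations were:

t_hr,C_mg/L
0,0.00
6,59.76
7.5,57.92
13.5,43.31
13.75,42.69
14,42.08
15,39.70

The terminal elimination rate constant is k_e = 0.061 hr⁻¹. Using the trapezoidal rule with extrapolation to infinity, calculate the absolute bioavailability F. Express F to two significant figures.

Trapezoidal AUC_0→15 (subcutaneous injection):
  [0→6]: (0.00+59.76)/2 × 6 = 179.28
  [6→7.5]: (59.76+57.92)/2 × 1.5 = 88.26
  [7.5→13.5]: (57.92+43.31)/2 × 6 = 303.69
  [13.5→13.75]: (43.31+42.69)/2 × 0.25 = 10.75
  [13.75→14]: (42.69+42.08)/2 × 0.25 = 10.59625
  [14→15]: (42.08+39.70)/2 × 1 = 40.89
  Sum = 633.46625 mg/L·hr
Tail: C_last/k_e = 39.70/0.061 = 650.820
AUC_0→∞ (subcutaneous injection) = 633.46625 + 650.820 = 1284.28625 mg/L·hr
F = (AUC_ev/D_ev)/(AUC_iv/D_iv) = (1284.28625/150)/(1660/150) = 8.56191/11.0667 = 0.7737

F = 0.77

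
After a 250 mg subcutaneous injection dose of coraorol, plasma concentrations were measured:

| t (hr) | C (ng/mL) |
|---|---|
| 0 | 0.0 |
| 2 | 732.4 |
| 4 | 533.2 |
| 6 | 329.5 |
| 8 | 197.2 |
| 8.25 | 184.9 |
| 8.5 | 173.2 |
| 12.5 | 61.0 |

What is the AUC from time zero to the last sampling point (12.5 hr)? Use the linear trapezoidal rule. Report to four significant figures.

Trapezoidal AUC_0→12.5:
  [0→2]: (0.0+732.4)/2 × 2 = 732.4
  [2→4]: (732.4+533.2)/2 × 2 = 1265.6
  [4→6]: (533.2+329.5)/2 × 2 = 862.7
  [6→8]: (329.5+197.2)/2 × 2 = 526.7
  [8→8.25]: (197.2+184.9)/2 × 0.25 = 47.7625
  [8.25→8.5]: (184.9+173.2)/2 × 0.25 = 44.7625
  [8.5→12.5]: (173.2+61.0)/2 × 4 = 468.4
  Sum = 3948.325 ng/mL·hr

AUC = 3948 ng/mL·hr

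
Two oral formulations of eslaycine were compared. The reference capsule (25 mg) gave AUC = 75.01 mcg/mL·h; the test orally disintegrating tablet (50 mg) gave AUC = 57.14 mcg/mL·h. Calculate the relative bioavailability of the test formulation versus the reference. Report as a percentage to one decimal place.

F_rel = 38.1%

F_rel = (AUC_test/D_test) / (AUC_ref/D_ref)
      = (57.14/50) / (75.01/25)
      = 1.1428 / 3.0004 = 0.3809 = 38.09%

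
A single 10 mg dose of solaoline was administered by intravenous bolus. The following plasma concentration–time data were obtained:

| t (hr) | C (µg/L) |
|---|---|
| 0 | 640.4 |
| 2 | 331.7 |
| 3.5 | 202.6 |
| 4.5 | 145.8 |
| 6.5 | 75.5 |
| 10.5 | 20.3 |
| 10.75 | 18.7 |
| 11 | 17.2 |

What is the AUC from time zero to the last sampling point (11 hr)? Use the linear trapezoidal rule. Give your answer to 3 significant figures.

Trapezoidal AUC_0→11:
  [0→2]: (640.4+331.7)/2 × 2 = 972.1
  [2→3.5]: (331.7+202.6)/2 × 1.5 = 400.725
  [3.5→4.5]: (202.6+145.8)/2 × 1 = 174.2
  [4.5→6.5]: (145.8+75.5)/2 × 2 = 221.3
  [6.5→10.5]: (75.5+20.3)/2 × 4 = 191.6
  [10.5→10.75]: (20.3+18.7)/2 × 0.25 = 4.875
  [10.75→11]: (18.7+17.2)/2 × 0.25 = 4.4875
  Sum = 1969.2875 µg/L·hr

AUC = 1970 µg/L·hr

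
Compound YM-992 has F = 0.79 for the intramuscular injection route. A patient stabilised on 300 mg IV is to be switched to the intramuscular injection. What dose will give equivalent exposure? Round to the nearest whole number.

D_intramuscular = 380 mg

For equal systemic exposure: F × D_ev = D_iv
D_ev = D_iv / F = 300 / 0.79 = 379.747 mg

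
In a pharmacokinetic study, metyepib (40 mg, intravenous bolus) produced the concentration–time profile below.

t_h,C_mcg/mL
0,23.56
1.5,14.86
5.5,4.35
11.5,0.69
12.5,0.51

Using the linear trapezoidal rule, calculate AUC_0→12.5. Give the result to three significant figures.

AUC = 83.0 mcg/mL·h

Trapezoidal AUC_0→12.5:
  [0→1.5]: (23.56+14.86)/2 × 1.5 = 28.815
  [1.5→5.5]: (14.86+4.35)/2 × 4 = 38.42
  [5.5→11.5]: (4.35+0.69)/2 × 6 = 15.12
  [11.5→12.5]: (0.69+0.51)/2 × 1 = 0.6
  Sum = 82.955 mcg/mL·h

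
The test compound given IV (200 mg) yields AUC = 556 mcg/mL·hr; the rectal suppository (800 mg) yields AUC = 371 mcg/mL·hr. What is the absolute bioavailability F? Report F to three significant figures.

F = 0.167

F = (AUC_ev / D_ev) / (AUC_iv / D_iv)
  = (371/800) / (556/200)
  = 0.46375 / 2.78 = 0.1668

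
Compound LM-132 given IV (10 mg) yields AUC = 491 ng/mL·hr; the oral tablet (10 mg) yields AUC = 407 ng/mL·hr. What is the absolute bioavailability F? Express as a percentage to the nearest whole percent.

F = 83%

F = (AUC_ev / D_ev) / (AUC_iv / D_iv)
  = (407/10) / (491/10)
  = 40.7 / 49.1 = 0.8289
  = 82.89%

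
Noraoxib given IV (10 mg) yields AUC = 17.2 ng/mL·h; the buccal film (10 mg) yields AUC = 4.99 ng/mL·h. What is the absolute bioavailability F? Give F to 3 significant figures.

F = (AUC_ev / D_ev) / (AUC_iv / D_iv)
  = (4.99/10) / (17.2/10)
  = 0.499 / 1.72 = 0.2901

F = 0.290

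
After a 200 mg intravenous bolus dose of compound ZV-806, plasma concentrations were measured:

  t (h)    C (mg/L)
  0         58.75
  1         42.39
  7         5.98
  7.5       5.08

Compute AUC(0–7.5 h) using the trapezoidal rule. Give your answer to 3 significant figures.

AUC = 198 mg/L·h

Trapezoidal AUC_0→7.5:
  [0→1]: (58.75+42.39)/2 × 1 = 50.57
  [1→7]: (42.39+5.98)/2 × 6 = 145.11
  [7→7.5]: (5.98+5.08)/2 × 0.5 = 2.765
  Sum = 198.445 mg/L·h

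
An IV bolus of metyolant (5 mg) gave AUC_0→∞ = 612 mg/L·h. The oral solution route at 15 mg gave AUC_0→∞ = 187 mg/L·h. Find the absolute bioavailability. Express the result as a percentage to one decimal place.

F = (AUC_ev / D_ev) / (AUC_iv / D_iv)
  = (187/15) / (612/5)
  = 12.4667 / 122.4 = 0.1019
  = 10.19%

F = 10.2%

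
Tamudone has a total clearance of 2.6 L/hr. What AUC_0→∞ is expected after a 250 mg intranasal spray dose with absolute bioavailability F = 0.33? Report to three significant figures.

AUC_0→∞ = F × Dose / CL
        = 0.33 × 250 / 2.6 = 31.7308 mg/L·hr

AUC = 31.7 mg/L·hr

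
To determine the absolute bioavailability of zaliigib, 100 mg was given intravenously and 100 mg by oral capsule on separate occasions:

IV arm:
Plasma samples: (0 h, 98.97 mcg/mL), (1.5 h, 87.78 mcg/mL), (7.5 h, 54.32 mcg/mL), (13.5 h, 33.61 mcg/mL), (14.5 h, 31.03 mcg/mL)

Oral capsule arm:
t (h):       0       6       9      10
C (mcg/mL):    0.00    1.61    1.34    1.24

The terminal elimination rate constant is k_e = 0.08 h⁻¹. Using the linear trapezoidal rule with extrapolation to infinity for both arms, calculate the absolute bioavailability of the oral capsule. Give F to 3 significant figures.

Trapezoidal AUC_0→14.5 (IV):
  [0→1.5]: (98.97+87.78)/2 × 1.5 = 140.0625
  [1.5→7.5]: (87.78+54.32)/2 × 6 = 426.3
  [7.5→13.5]: (54.32+33.61)/2 × 6 = 263.79
  [13.5→14.5]: (33.61+31.03)/2 × 1 = 32.32
  Sum = 862.4725 mcg/mL·h
IV tail: 31.03/0.08 = 387.875; AUC_iv,0→∞ = 862.4725 + 387.875 = 1250.3475 mcg/mL·h
Trapezoidal AUC_0→10 (oral capsule):
  [0→6]: (0.00+1.61)/2 × 6 = 4.83
  [6→9]: (1.61+1.34)/2 × 3 = 4.425
  [9→10]: (1.34+1.24)/2 × 1 = 1.29
  Sum = 10.545 mcg/mL·h
oral capsule tail: 1.24/0.08 = 15.500; AUC_ev,0→∞ = 10.545 + 15.500 = 26.045 mcg/mL·h
F = (AUC_ev/D_ev)/(AUC_iv/D_iv) = (26.045/100)/(1250.3475/100) = 0.26045/12.503475 = 0.0208

F = 0.0208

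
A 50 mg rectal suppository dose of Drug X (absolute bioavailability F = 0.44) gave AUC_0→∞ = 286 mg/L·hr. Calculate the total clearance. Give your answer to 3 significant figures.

CL = F × Dose / AUC_0→∞
   = 0.44 × 50 / 286 = 0.0769231 L/hr

CL = 0.0769 L/hr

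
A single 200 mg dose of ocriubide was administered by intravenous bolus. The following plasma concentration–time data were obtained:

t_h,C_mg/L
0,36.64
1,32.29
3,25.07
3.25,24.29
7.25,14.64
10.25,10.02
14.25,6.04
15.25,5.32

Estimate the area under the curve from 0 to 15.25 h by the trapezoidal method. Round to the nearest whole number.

AUC = 251 mg/L·h

Trapezoidal AUC_0→15.25:
  [0→1]: (36.64+32.29)/2 × 1 = 34.465
  [1→3]: (32.29+25.07)/2 × 2 = 57.36
  [3→3.25]: (25.07+24.29)/2 × 0.25 = 6.17
  [3.25→7.25]: (24.29+14.64)/2 × 4 = 77.86
  [7.25→10.25]: (14.64+10.02)/2 × 3 = 36.99
  [10.25→14.25]: (10.02+6.04)/2 × 4 = 32.12
  [14.25→15.25]: (6.04+5.32)/2 × 1 = 5.68
  Sum = 250.645 mg/L·h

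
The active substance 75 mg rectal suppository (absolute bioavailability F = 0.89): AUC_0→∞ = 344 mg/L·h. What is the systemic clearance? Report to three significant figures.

CL = F × Dose / AUC_0→∞
   = 0.89 × 75 / 344 = 0.194041 L/h

CL = 0.194 L/h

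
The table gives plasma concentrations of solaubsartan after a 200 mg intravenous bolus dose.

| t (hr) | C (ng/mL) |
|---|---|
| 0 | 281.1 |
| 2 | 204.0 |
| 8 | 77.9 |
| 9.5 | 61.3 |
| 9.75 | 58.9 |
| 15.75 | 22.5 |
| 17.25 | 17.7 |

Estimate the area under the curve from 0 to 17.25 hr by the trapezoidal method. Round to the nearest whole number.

Trapezoidal AUC_0→17.25:
  [0→2]: (281.1+204.0)/2 × 2 = 485.1
  [2→8]: (204.0+77.9)/2 × 6 = 845.7
  [8→9.5]: (77.9+61.3)/2 × 1.5 = 104.4
  [9.5→9.75]: (61.3+58.9)/2 × 0.25 = 15.025
  [9.75→15.75]: (58.9+22.5)/2 × 6 = 244.2
  [15.75→17.25]: (22.5+17.7)/2 × 1.5 = 30.15
  Sum = 1724.575 ng/mL·hr

AUC = 1725 ng/mL·hr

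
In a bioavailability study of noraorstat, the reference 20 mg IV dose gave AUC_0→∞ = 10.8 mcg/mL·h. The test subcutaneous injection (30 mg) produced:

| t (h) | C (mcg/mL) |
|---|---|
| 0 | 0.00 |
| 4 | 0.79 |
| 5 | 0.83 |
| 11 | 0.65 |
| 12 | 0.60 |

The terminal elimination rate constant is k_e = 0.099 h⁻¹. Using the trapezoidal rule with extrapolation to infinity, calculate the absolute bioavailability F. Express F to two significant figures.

Trapezoidal AUC_0→12 (subcutaneous injection):
  [0→4]: (0.00+0.79)/2 × 4 = 1.58
  [4→5]: (0.79+0.83)/2 × 1 = 0.81
  [5→11]: (0.83+0.65)/2 × 6 = 4.44
  [11→12]: (0.65+0.60)/2 × 1 = 0.625
  Sum = 7.455 mcg/mL·h
Tail: C_last/k_e = 0.60/0.099 = 6.061
AUC_0→∞ (subcutaneous injection) = 7.455 + 6.061 = 13.516 mcg/mL·h
F = (AUC_ev/D_ev)/(AUC_iv/D_iv) = (13.516/30)/(10.8/20) = 0.450533/0.54 = 0.8343

F = 0.83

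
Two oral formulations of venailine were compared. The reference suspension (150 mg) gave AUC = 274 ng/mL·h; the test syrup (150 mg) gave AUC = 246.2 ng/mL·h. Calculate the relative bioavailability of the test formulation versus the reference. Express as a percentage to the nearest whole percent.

F_rel = 90%

F_rel = (AUC_test/D_test) / (AUC_ref/D_ref)
      = (246.2/150) / (274/150)
      = 1.64133 / 1.82667 = 0.8985 = 89.85%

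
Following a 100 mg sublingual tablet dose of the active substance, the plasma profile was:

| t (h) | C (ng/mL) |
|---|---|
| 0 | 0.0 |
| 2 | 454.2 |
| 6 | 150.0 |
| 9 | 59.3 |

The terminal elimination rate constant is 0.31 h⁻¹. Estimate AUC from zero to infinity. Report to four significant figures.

AUC = 2168 ng/mL·h

Trapezoidal AUC_0→9:
  [0→2]: (0.0+454.2)/2 × 2 = 454.2
  [2→6]: (454.2+150.0)/2 × 4 = 1208.4
  [6→9]: (150.0+59.3)/2 × 3 = 313.95
  Sum = 1976.55 ng/mL·h
Extrapolated tail: C_last / k_e = 59.3 / 0.31 = 191.290
AUC_0→∞ = 1976.55 + 191.290 = 2167.84 ng/mL·h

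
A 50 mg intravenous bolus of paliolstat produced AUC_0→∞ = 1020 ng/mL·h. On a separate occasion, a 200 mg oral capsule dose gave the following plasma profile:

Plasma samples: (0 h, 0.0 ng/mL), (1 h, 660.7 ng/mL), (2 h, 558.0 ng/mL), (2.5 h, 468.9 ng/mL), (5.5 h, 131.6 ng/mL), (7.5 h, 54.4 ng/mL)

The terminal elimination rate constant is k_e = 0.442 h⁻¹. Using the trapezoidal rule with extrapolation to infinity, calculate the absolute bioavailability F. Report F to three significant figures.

F = 0.590

Trapezoidal AUC_0→7.5 (oral capsule):
  [0→1]: (0.0+660.7)/2 × 1 = 330.35
  [1→2]: (660.7+558.0)/2 × 1 = 609.35
  [2→2.5]: (558.0+468.9)/2 × 0.5 = 256.725
  [2.5→5.5]: (468.9+131.6)/2 × 3 = 900.75
  [5.5→7.5]: (131.6+54.4)/2 × 2 = 186.0
  Sum = 2283.175 ng/mL·h
Tail: C_last/k_e = 54.4/0.442 = 123.077
AUC_0→∞ (oral capsule) = 2283.175 + 123.077 = 2406.252 ng/mL·h
F = (AUC_ev/D_ev)/(AUC_iv/D_iv) = (2406.252/200)/(1020/50) = 12.03126/20.4 = 0.5898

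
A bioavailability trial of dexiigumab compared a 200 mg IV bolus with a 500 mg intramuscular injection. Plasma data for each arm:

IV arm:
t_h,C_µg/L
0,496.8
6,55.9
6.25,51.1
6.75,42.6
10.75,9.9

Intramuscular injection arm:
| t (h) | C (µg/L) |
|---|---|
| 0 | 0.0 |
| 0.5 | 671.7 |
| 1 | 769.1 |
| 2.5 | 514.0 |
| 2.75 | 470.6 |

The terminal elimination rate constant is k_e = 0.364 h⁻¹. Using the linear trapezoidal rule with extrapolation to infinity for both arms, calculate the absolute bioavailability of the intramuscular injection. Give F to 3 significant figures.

Trapezoidal AUC_0→10.75 (IV):
  [0→6]: (496.8+55.9)/2 × 6 = 1658.1
  [6→6.25]: (55.9+51.1)/2 × 0.25 = 13.375
  [6.25→6.75]: (51.1+42.6)/2 × 0.5 = 23.425
  [6.75→10.75]: (42.6+9.9)/2 × 4 = 105.0
  Sum = 1799.9 µg/L·h
IV tail: 9.9/0.364 = 27.198; AUC_iv,0→∞ = 1799.9 + 27.198 = 1827.098 µg/L·h
Trapezoidal AUC_0→2.75 (intramuscular injection):
  [0→0.5]: (0.0+671.7)/2 × 0.5 = 167.925
  [0.5→1]: (671.7+769.1)/2 × 0.5 = 360.2
  [1→2.5]: (769.1+514.0)/2 × 1.5 = 962.325
  [2.5→2.75]: (514.0+470.6)/2 × 0.25 = 123.075
  Sum = 1613.525 µg/L·h
intramuscular injection tail: 470.6/0.364 = 1292.857; AUC_ev,0→∞ = 1613.525 + 1292.857 = 2906.382 µg/L·h
F = (AUC_ev/D_ev)/(AUC_iv/D_iv) = (2906.382/500)/(1827.098/200) = 5.812764/9.13549 = 0.6363

F = 0.636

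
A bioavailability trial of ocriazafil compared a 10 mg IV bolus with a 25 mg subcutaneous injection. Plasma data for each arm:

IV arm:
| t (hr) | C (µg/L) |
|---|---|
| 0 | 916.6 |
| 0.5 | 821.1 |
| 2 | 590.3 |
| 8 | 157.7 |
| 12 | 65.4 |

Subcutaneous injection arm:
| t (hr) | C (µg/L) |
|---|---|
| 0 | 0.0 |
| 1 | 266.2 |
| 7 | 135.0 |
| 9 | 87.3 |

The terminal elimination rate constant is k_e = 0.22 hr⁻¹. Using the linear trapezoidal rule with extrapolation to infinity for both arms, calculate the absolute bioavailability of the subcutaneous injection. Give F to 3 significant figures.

F = 0.175

Trapezoidal AUC_0→12 (IV):
  [0→0.5]: (916.6+821.1)/2 × 0.5 = 434.425
  [0.5→2]: (821.1+590.3)/2 × 1.5 = 1058.55
  [2→8]: (590.3+157.7)/2 × 6 = 2244.0
  [8→12]: (157.7+65.4)/2 × 4 = 446.2
  Sum = 4183.175 µg/L·hr
IV tail: 65.4/0.22 = 297.273; AUC_iv,0→∞ = 4183.175 + 297.273 = 4480.448 µg/L·hr
Trapezoidal AUC_0→9 (subcutaneous injection):
  [0→1]: (0.0+266.2)/2 × 1 = 133.1
  [1→7]: (266.2+135.0)/2 × 6 = 1203.6
  [7→9]: (135.0+87.3)/2 × 2 = 222.3
  Sum = 1559.0 µg/L·hr
subcutaneous injection tail: 87.3/0.22 = 396.818; AUC_ev,0→∞ = 1559.0 + 396.818 = 1955.818 µg/L·hr
F = (AUC_ev/D_ev)/(AUC_iv/D_iv) = (1955.818/25)/(4480.448/10) = 78.23272/448.0448 = 0.1746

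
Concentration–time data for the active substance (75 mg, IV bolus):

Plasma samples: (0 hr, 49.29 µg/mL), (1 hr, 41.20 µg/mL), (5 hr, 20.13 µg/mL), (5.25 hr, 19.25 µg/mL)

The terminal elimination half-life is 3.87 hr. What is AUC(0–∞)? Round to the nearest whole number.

Trapezoidal AUC_0→5.25:
  [0→1]: (49.29+41.20)/2 × 1 = 45.245
  [1→5]: (41.20+20.13)/2 × 4 = 122.66
  [5→5.25]: (20.13+19.25)/2 × 0.25 = 4.9225
  Sum = 172.8275 µg/mL·hr
k_e = ln2 / t½ = 0.693147 / 3.87 = 0.1791 hr^-1
Extrapolated tail: C_last / k_e = 19.25 / 0.1791 = 107.482
AUC_0→∞ = 172.8275 + 107.482 = 280.3095 µg/mL·hr

AUC = 280 µg/mL·hr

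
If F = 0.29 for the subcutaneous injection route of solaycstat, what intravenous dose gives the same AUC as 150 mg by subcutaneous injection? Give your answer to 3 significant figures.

Systemic exposure from an extravascular dose = F × D_ev, so the equivalent IV dose is F × D_ev.
D_iv = F × D_ev = 0.29 × 150 = 43.5 mg

D_iv = 43.5 mg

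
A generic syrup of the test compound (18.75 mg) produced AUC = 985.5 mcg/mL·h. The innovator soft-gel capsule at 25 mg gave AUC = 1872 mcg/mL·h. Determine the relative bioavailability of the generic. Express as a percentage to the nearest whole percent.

F_rel = (AUC_test/D_test) / (AUC_ref/D_ref)
      = (985.5/18.75) / (1872/25)
      = 52.56 / 74.88 = 0.7019 = 70.19%

F_rel = 70%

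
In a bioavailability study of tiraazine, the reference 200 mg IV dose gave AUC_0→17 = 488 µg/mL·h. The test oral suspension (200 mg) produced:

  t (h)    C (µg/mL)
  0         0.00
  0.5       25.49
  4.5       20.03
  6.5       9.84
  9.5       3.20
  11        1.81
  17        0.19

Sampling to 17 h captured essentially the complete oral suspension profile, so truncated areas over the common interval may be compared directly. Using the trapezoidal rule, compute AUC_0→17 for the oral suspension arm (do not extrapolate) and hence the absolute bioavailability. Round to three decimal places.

F = 0.321

Trapezoidal AUC_0→17 (oral suspension):
  [0→0.5]: (0.00+25.49)/2 × 0.5 = 6.3725
  [0.5→4.5]: (25.49+20.03)/2 × 4 = 91.04
  [4.5→6.5]: (20.03+9.84)/2 × 2 = 29.87
  [6.5→9.5]: (9.84+3.20)/2 × 3 = 19.56
  [9.5→11]: (3.20+1.81)/2 × 1.5 = 3.7575
  [11→17]: (1.81+0.19)/2 × 6 = 6.0
  Sum = 156.6 µg/mL·h
F = (AUC_ev/D_ev)/(AUC_iv/D_iv) = (156.6/200)/(488/200) = 0.783/2.44 = 0.3209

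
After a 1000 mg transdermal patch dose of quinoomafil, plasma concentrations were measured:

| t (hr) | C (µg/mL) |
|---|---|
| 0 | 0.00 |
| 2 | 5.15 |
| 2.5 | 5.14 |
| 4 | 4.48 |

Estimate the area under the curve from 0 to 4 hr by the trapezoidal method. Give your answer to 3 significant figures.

AUC = 14.9 µg/mL·hr

Trapezoidal AUC_0→4:
  [0→2]: (0.00+5.15)/2 × 2 = 5.15
  [2→2.5]: (5.15+5.14)/2 × 0.5 = 2.5725
  [2.5→4]: (5.14+4.48)/2 × 1.5 = 7.215
  Sum = 14.9375 µg/mL·hr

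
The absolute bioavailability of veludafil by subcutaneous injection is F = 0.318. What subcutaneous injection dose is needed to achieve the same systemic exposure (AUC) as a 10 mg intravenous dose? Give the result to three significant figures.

For equal systemic exposure: F × D_ev = D_iv
D_ev = D_iv / F = 10 / 0.318 = 31.4465 mg

D_subcutaneous = 31.4 mg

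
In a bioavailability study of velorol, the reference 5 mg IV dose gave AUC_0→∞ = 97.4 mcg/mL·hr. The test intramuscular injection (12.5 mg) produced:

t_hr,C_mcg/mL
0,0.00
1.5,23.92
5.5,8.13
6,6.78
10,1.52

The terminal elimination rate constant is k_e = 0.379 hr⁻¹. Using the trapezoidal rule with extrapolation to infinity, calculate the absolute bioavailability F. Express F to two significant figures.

F = 0.44

Trapezoidal AUC_0→10 (intramuscular injection):
  [0→1.5]: (0.00+23.92)/2 × 1.5 = 17.94
  [1.5→5.5]: (23.92+8.13)/2 × 4 = 64.1
  [5.5→6]: (8.13+6.78)/2 × 0.5 = 3.7275
  [6→10]: (6.78+1.52)/2 × 4 = 16.6
  Sum = 102.3675 mcg/mL·hr
Tail: C_last/k_e = 1.52/0.379 = 4.011
AUC_0→∞ (intramuscular injection) = 102.3675 + 4.011 = 106.3785 mcg/mL·hr
F = (AUC_ev/D_ev)/(AUC_iv/D_iv) = (106.3785/12.5)/(97.4/5) = 8.51028/19.48 = 0.4369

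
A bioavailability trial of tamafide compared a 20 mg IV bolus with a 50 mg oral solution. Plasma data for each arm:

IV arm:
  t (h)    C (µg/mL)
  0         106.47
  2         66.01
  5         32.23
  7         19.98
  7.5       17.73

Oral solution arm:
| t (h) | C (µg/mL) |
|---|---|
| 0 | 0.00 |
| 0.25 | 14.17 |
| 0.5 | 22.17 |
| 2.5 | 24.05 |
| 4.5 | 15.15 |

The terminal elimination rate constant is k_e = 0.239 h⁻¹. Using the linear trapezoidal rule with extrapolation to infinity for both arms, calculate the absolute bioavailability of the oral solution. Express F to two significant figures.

F = 0.14

Trapezoidal AUC_0→7.5 (IV):
  [0→2]: (106.47+66.01)/2 × 2 = 172.48
  [2→5]: (66.01+32.23)/2 × 3 = 147.36
  [5→7]: (32.23+19.98)/2 × 2 = 52.21
  [7→7.5]: (19.98+17.73)/2 × 0.5 = 9.4275
  Sum = 381.4775 µg/mL·h
IV tail: 17.73/0.239 = 74.184; AUC_iv,0→∞ = 381.4775 + 74.184 = 455.6615 µg/mL·h
Trapezoidal AUC_0→4.5 (oral solution):
  [0→0.25]: (0.00+14.17)/2 × 0.25 = 1.77125
  [0.25→0.5]: (14.17+22.17)/2 × 0.25 = 4.5425
  [0.5→2.5]: (22.17+24.05)/2 × 2 = 46.22
  [2.5→4.5]: (24.05+15.15)/2 × 2 = 39.2
  Sum = 91.73375 µg/mL·h
oral solution tail: 15.15/0.239 = 63.389; AUC_ev,0→∞ = 91.73375 + 63.389 = 155.12275 µg/mL·h
F = (AUC_ev/D_ev)/(AUC_iv/D_iv) = (155.12275/50)/(455.6615/20) = 3.102455/22.783075 = 0.1362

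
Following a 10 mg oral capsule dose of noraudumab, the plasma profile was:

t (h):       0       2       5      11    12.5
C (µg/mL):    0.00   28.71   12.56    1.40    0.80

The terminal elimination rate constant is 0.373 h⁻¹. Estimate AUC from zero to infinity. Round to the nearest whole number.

Trapezoidal AUC_0→12.5:
  [0→2]: (0.00+28.71)/2 × 2 = 28.71
  [2→5]: (28.71+12.56)/2 × 3 = 61.905
  [5→11]: (12.56+1.40)/2 × 6 = 41.88
  [11→12.5]: (1.40+0.80)/2 × 1.5 = 1.65
  Sum = 134.145 µg/mL·h
Extrapolated tail: C_last / k_e = 0.80 / 0.373 = 2.145
AUC_0→∞ = 134.145 + 2.145 = 136.29 µg/mL·h

AUC = 136 µg/mL·h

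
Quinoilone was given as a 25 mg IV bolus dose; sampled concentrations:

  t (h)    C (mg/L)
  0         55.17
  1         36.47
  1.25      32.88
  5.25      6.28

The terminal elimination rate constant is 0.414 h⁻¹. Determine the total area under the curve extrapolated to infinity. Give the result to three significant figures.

AUC = 148 mg/L·h

Trapezoidal AUC_0→5.25:
  [0→1]: (55.17+36.47)/2 × 1 = 45.82
  [1→1.25]: (36.47+32.88)/2 × 0.25 = 8.66875
  [1.25→5.25]: (32.88+6.28)/2 × 4 = 78.32
  Sum = 132.80875 mg/L·h
Extrapolated tail: C_last / k_e = 6.28 / 0.414 = 15.169
AUC_0→∞ = 132.80875 + 15.169 = 147.97775 mg/L·h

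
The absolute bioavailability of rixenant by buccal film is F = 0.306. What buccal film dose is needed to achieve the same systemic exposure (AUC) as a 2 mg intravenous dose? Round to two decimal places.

D_buccal = 6.54 mg

For equal systemic exposure: F × D_ev = D_iv
D_ev = D_iv / F = 2 / 0.306 = 6.53595 mg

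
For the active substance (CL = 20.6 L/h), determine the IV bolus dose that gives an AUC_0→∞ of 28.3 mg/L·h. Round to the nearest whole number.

Dose_iv = CL × AUC_0→∞
     = 20.6 × 28.3 = 582.98 mg

Dose = 583 mg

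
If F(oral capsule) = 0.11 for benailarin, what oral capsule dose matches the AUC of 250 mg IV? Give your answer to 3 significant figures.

For equal systemic exposure: F × D_ev = D_iv
D_ev = D_iv / F = 250 / 0.11 = 2272.73 mg

D_oral = 2270 mg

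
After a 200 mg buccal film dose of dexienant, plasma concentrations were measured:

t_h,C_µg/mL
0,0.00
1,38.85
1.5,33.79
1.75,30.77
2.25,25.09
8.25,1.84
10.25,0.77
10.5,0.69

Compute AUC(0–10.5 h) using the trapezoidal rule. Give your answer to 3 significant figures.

Trapezoidal AUC_0→10.5:
  [0→1]: (0.00+38.85)/2 × 1 = 19.425
  [1→1.5]: (38.85+33.79)/2 × 0.5 = 18.16
  [1.5→1.75]: (33.79+30.77)/2 × 0.25 = 8.07
  [1.75→2.25]: (30.77+25.09)/2 × 0.5 = 13.965
  [2.25→8.25]: (25.09+1.84)/2 × 6 = 80.79
  [8.25→10.25]: (1.84+0.77)/2 × 2 = 2.61
  [10.25→10.5]: (0.77+0.69)/2 × 0.25 = 0.1825
  Sum = 143.2025 µg/mL·h

AUC = 143 µg/mL·h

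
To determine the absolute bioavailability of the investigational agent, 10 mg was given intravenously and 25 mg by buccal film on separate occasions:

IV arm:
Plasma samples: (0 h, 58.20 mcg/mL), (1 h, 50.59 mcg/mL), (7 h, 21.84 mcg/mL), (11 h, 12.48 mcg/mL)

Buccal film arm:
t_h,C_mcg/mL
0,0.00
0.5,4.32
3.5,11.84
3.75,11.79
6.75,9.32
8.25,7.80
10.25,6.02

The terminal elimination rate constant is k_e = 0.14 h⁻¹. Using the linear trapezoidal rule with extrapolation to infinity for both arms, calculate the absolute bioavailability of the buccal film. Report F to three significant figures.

Trapezoidal AUC_0→11 (IV):
  [0→1]: (58.20+50.59)/2 × 1 = 54.395
  [1→7]: (50.59+21.84)/2 × 6 = 217.29
  [7→11]: (21.84+12.48)/2 × 4 = 68.64
  Sum = 340.325 mcg/mL·h
IV tail: 12.48/0.14 = 89.143; AUC_iv,0→∞ = 340.325 + 89.143 = 429.468 mcg/mL·h
Trapezoidal AUC_0→10.25 (buccal film):
  [0→0.5]: (0.00+4.32)/2 × 0.5 = 1.08
  [0.5→3.5]: (4.32+11.84)/2 × 3 = 24.24
  [3.5→3.75]: (11.84+11.79)/2 × 0.25 = 2.95375
  [3.75→6.75]: (11.79+9.32)/2 × 3 = 31.665
  [6.75→8.25]: (9.32+7.80)/2 × 1.5 = 12.84
  [8.25→10.25]: (7.80+6.02)/2 × 2 = 13.82
  Sum = 86.59875 mcg/mL·h
buccal film tail: 6.02/0.14 = 43.000; AUC_ev,0→∞ = 86.59875 + 43.000 = 129.59875 mcg/mL·h
F = (AUC_ev/D_ev)/(AUC_iv/D_iv) = (129.59875/25)/(429.468/10) = 5.18395/42.9468 = 0.1207

F = 0.121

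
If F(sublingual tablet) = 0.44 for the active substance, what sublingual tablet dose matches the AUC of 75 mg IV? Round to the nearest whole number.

For equal systemic exposure: F × D_ev = D_iv
D_ev = D_iv / F = 75 / 0.44 = 170.455 mg

D_sublingual = 170 mg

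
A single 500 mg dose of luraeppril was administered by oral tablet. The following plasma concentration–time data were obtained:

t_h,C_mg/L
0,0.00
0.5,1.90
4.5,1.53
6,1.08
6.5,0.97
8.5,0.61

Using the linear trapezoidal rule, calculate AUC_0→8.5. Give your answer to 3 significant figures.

Trapezoidal AUC_0→8.5:
  [0→0.5]: (0.00+1.90)/2 × 0.5 = 0.475
  [0.5→4.5]: (1.90+1.53)/2 × 4 = 6.86
  [4.5→6]: (1.53+1.08)/2 × 1.5 = 1.9575
  [6→6.5]: (1.08+0.97)/2 × 0.5 = 0.5125
  [6.5→8.5]: (0.97+0.61)/2 × 2 = 1.58
  Sum = 11.385 mg/L·h

AUC = 11.4 mg/L·h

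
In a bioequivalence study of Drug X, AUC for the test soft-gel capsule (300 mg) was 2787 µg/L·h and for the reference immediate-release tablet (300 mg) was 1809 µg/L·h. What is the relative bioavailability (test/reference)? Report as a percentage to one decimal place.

F_rel = (AUC_test/D_test) / (AUC_ref/D_ref)
      = (2787/300) / (1809/300)
      = 9.29 / 6.03 = 1.5406 = 154.06%

F_rel = 154.1%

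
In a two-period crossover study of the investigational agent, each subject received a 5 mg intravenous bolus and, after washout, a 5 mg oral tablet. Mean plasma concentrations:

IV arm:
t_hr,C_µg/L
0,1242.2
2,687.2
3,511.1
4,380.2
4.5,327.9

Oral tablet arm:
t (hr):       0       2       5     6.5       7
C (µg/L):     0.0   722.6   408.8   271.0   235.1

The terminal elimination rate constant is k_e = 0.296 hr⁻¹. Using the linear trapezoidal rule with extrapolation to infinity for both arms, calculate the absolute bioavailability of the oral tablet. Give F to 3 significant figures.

Trapezoidal AUC_0→4.5 (IV):
  [0→2]: (1242.2+687.2)/2 × 2 = 1929.4
  [2→3]: (687.2+511.1)/2 × 1 = 599.15
  [3→4]: (511.1+380.2)/2 × 1 = 445.65
  [4→4.5]: (380.2+327.9)/2 × 0.5 = 177.025
  Sum = 3151.225 µg/L·hr
IV tail: 327.9/0.296 = 1107.770; AUC_iv,0→∞ = 3151.225 + 1107.770 = 4258.995 µg/L·hr
Trapezoidal AUC_0→7 (oral tablet):
  [0→2]: (0.0+722.6)/2 × 2 = 722.6
  [2→5]: (722.6+408.8)/2 × 3 = 1697.1
  [5→6.5]: (408.8+271.0)/2 × 1.5 = 509.85
  [6.5→7]: (271.0+235.1)/2 × 0.5 = 126.525
  Sum = 3056.075 µg/L·hr
oral tablet tail: 235.1/0.296 = 794.257; AUC_ev,0→∞ = 3056.075 + 794.257 = 3850.332 µg/L·hr
F = (AUC_ev/D_ev)/(AUC_iv/D_iv) = (3850.332/5)/(4258.995/5) = 770.0664/851.799 = 0.9040

F = 0.904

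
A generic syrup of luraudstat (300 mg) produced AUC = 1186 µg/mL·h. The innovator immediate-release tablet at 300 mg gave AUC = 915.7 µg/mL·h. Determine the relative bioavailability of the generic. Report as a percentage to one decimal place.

F_rel = (AUC_test/D_test) / (AUC_ref/D_ref)
      = (1186/300) / (915.7/300)
      = 3.95333 / 3.05233 = 1.2952 = 129.52%

F_rel = 129.5%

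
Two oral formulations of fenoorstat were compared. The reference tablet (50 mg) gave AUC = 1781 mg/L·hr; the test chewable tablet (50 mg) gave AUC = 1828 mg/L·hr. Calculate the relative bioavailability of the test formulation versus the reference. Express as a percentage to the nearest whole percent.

F_rel = (AUC_test/D_test) / (AUC_ref/D_ref)
      = (1828/50) / (1781/50)
      = 36.56 / 35.62 = 1.0264 = 102.64%

F_rel = 103%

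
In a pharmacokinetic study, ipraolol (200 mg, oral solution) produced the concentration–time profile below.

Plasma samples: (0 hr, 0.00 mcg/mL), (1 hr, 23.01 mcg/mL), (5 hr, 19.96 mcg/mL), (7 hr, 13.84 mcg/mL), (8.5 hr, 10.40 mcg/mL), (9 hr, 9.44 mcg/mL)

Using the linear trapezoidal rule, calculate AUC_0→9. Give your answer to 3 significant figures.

AUC = 154 mcg/mL·hr

Trapezoidal AUC_0→9:
  [0→1]: (0.00+23.01)/2 × 1 = 11.505
  [1→5]: (23.01+19.96)/2 × 4 = 85.94
  [5→7]: (19.96+13.84)/2 × 2 = 33.8
  [7→8.5]: (13.84+10.40)/2 × 1.5 = 18.18
  [8.5→9]: (10.40+9.44)/2 × 0.5 = 4.96
  Sum = 154.385 mcg/mL·hr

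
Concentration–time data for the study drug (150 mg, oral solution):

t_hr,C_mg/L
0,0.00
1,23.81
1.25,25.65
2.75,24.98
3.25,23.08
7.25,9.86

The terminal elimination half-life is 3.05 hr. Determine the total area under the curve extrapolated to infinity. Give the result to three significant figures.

AUC = 177 mg/L·hr

Trapezoidal AUC_0→7.25:
  [0→1]: (0.00+23.81)/2 × 1 = 11.905
  [1→1.25]: (23.81+25.65)/2 × 0.25 = 6.1825
  [1.25→2.75]: (25.65+24.98)/2 × 1.5 = 37.9725
  [2.75→3.25]: (24.98+23.08)/2 × 0.5 = 12.015
  [3.25→7.25]: (23.08+9.86)/2 × 4 = 65.88
  Sum = 133.955 mg/L·hr
k_e = ln2 / t½ = 0.693147 / 3.05 = 0.2273 hr^-1
Extrapolated tail: C_last / k_e = 9.86 / 0.2273 = 43.379
AUC_0→∞ = 133.955 + 43.379 = 177.334 mg/L·hr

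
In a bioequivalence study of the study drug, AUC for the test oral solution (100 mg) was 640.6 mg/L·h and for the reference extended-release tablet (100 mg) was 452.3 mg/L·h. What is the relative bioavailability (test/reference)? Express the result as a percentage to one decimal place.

F_rel = 141.6%

F_rel = (AUC_test/D_test) / (AUC_ref/D_ref)
      = (640.6/100) / (452.3/100)
      = 6.406 / 4.523 = 1.4163 = 141.63%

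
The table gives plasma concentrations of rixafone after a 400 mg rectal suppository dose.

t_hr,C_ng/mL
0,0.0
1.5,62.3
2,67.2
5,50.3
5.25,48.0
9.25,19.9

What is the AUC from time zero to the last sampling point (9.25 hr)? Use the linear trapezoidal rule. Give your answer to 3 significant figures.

AUC = 403 ng/mL·hr

Trapezoidal AUC_0→9.25:
  [0→1.5]: (0.0+62.3)/2 × 1.5 = 46.725
  [1.5→2]: (62.3+67.2)/2 × 0.5 = 32.375
  [2→5]: (67.2+50.3)/2 × 3 = 176.25
  [5→5.25]: (50.3+48.0)/2 × 0.25 = 12.2875
  [5.25→9.25]: (48.0+19.9)/2 × 4 = 135.8
  Sum = 403.4375 ng/mL·hr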